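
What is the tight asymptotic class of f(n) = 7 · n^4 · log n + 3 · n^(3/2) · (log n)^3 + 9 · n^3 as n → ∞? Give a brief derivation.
f(n) ∈ Θ(n^4 · log n)

Compare the terms by growth order. For large n, n^a · (log n)^b dominates n^a' · (log n)^b' iff a > a', or (a = a' and b > b'). Ranking the 3 terms shows the dominant one is 7 · n^4 · log n. Hence f(n) ∈ Θ(n^4 · log n).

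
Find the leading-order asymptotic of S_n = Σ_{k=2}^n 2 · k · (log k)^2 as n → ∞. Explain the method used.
S_n ~ n^2 · (log n)^2

By integral comparison, S_n = ∫_1^n 2 · x · (log x)^2 dx + O(n · (log n)^2). For the integral, the leading term of ∫_1^n x^1 (log x)^2 dx is n^2/2 · (log n)^2 (by repeated integration by parts; each step lowers the log-exponent and produces a relatively O(1/log n) correction). Hence S_n ~ n^2 · (log n)^2.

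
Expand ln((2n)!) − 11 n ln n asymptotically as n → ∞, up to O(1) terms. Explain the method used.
ln((2n)!) − 11 n ln n = −9 n ln n + 2(ln 2 − 1) n + (1/2) ln(2π·2n) + O(1/n)

Stirling: ln((2n)!) = 2n ln(2n) − 2n + (1/2) ln(2π·2n) + O(1/n).
Expand 2n ln(2n) = 2n (ln n + ln 2) = 2n ln n + 2n ln 2.
Subtract 11n ln n: leading term is (2 − 11) n ln n = −9 n ln n. The next term is 2n ln 2 − 2n = 2(ln 2 − 1) n. Then the (1/2) ln(2π·2n) correction.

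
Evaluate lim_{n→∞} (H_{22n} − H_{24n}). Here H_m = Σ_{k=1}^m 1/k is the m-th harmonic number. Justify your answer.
lim = ln(22/24) = ln(11/12)

Euler-Maclaurin gives H_m = ln m + γ + 1/(2m) + O(1/m^2). The γ and O(1/m) terms cancel in the difference:
  H_{22n} − H_{24n} = ln(22n) − ln(24n) + O(1/n) = ln(22/24) + O(1/n).
Hence the limit is ln(22/24) = ln(11/12).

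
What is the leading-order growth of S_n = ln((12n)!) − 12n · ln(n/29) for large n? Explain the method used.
S_n ~ 12n · (ln 348 − 1) + O(ln n)

Stirling: ln((12n)!) = 12n ln(12n) − 12n + O(ln n).
  S_n = 12n ln(12n) − 12n − 12n ln(n/29) + O(ln n)
      = 12n ln(12n) − 12n ln n + 12n ln 29 − 12n + O(ln n)
      = 12n ln 12 + 12n ln 29 − 12n + O(ln n)
      = 12n (ln 348 − 1) + O(ln n).
Numerically ln(348) − 1 ≈ 4.8522.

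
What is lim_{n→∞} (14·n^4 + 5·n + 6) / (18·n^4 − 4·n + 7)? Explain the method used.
lim = 14/18 = 7/9

For large n the leading n^4 terms dominate both numerator and denominator. Dividing top and bottom by n^4, every other term tends to 0, leaving 14/18 = 7/9.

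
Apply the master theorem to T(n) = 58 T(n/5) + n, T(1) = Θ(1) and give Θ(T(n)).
T(n) = Θ(n^(log_5 58))

Master theorem: compare f(n) = n to n^(log_5 58) where log_5 58 ≈ 2.523. Since 1 < log_5 58, we have f(n) = O(n^(log_5 58 − ε)) for some ε > 0 — Case 1. Hence T(n) = Θ(n^(log_5 58)).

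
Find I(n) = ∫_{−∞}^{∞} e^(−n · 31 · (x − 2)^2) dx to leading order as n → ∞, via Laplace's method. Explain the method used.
I(n) = sqrt(π/(31n))

Here φ(x) = 31 · (x − 2)^2 has its unique minimum at x* = 2 with φ(x*) = 0 and φ''(x*) = 62. Laplace's method gives
  I(n) ~ e^(−n φ(x*)) · sqrt(2π / (n · φ''(x*))) = sqrt(2π / (62n)) = sqrt(π/(31n)).
This is exact: substituting u = (x − 2)·sqrt(31n) gives I(n) = (1/sqrt(31n)) ∫_{−∞}^{∞} e^(−u^2) du = sqrt(π/(31n)).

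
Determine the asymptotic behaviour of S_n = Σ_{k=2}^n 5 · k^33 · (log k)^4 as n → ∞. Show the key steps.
S_n ~ 5 · n^34 · (log n)^4 / 34

By integral comparison, S_n = ∫_1^n 5 · x^33 · (log x)^4 dx + O(n^33 · (log n)^4). For the integral, the leading term of ∫_1^n x^33 (log x)^4 dx is n^34/34 · (log n)^4 (by repeated integration by parts; each step lowers the log-exponent and produces a relatively O(1/log n) correction). Hence S_n ~ 5 · n^34 · (log n)^4 / 34.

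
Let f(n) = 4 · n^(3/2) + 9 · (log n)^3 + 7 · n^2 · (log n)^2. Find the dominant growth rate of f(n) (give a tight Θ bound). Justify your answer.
f(n) ∈ Θ(n^2 · (log n)^2)

Compare the terms by growth order. For large n, n^a · (log n)^b dominates n^a' · (log n)^b' iff a > a', or (a = a' and b > b'). Ranking the 3 terms shows the dominant one is 7 · n^2 · (log n)^2. Hence f(n) ∈ Θ(n^2 · (log n)^2).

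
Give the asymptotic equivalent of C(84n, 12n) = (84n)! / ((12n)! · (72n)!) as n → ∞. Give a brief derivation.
C(84n, 12n) ~ (823543/46656)^(12n) · sqrt(7/(12π·12n))

Write N = 12n. Apply Stirling to each factorial:
  (7N)! ~ sqrt(2π·7N) · (7N/e)^(7N),
  N! ~ sqrt(2π N) · (N/e)^N,
  (6N)! ~ sqrt(2π·6N) · (6N/e)^(6N).
The exponential factors combine to (7N)^(7N) / (N^N · (6N)^(6N)) = 7^(7N)/6^(6N) = (7^7/6^6)^N = (823543/46656)^N.
The square-root prefactors combine to sqrt(2π·7N) / (sqrt(2π N)·sqrt(2π·6N)) = sqrt(7 / (2π·6·N)) = sqrt(7/(12π·12n)).
Substituting N = 12n: C(84n, 12n) ~ (823543/46656)^(12n) · sqrt(7/(12π·12n)).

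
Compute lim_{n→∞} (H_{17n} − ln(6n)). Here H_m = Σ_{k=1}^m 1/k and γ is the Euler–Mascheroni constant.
lim = ln(17/6) + γ

By Euler-Maclaurin, H_m = ln m + γ + O(1/m). So
  H_{17n} − ln(6n) = ln(17n) + γ − ln(6n) + O(1/n)
                       = ln(17/6) + γ + O(1/n).
Hence the limit is ln(17/6) + γ.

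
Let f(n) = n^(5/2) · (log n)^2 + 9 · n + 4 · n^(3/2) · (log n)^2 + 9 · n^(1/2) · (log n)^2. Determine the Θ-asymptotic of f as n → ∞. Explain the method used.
f(n) ∈ Θ(n^(5/2) · (log n)^2)

Compare the terms by growth order. For large n, n^a · (log n)^b dominates n^a' · (log n)^b' iff a > a', or (a = a' and b > b'). Ranking the 4 terms shows the dominant one is n^(5/2) · (log n)^2. Hence f(n) ∈ Θ(n^(5/2) · (log n)^2).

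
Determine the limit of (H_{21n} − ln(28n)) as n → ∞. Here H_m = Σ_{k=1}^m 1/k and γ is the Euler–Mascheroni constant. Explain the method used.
lim = ln(3/4) + γ

By Euler-Maclaurin, H_m = ln m + γ + O(1/m). So
  H_{21n} − ln(28n) = ln(21n) + γ − ln(28n) + O(1/n)
                       = ln(21/28) + γ + O(1/n).
Hence the limit is ln(21/28) + γ (= ln(3/4)).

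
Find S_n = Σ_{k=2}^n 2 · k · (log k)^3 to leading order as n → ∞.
S_n ~ n^2 · (log n)^3

By integral comparison, S_n = ∫_1^n 2 · x · (log x)^3 dx + O(n · (log n)^3). For the integral, the leading term of ∫_1^n x^1 (log x)^3 dx is n^2/2 · (log n)^3 (by repeated integration by parts; each step lowers the log-exponent and produces a relatively O(1/log n) correction). Hence S_n ~ n^2 · (log n)^3.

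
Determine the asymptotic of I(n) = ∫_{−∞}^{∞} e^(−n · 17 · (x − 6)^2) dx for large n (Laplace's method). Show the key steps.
I(n) = sqrt(π/(17n))

Here φ(x) = 17 · (x − 6)^2 has its unique minimum at x* = 6 with φ(x*) = 0 and φ''(x*) = 34. Laplace's method gives
  I(n) ~ e^(−n φ(x*)) · sqrt(2π / (n · φ''(x*))) = sqrt(2π / (34n)) = sqrt(π/(17n)).
This is exact: substituting u = (x − 6)·sqrt(17n) gives I(n) = (1/sqrt(17n)) ∫_{−∞}^{∞} e^(−u^2) du = sqrt(π/(17n)).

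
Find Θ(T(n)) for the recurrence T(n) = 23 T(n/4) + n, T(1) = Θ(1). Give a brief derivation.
T(n) = Θ(n^(log_4 23))

Master theorem: compare f(n) = n to n^(log_4 23) where log_4 23 ≈ 2.262. Since 1 < log_4 23, we have f(n) = O(n^(log_4 23 − ε)) for some ε > 0 — Case 1. Hence T(n) = Θ(n^(log_4 23)).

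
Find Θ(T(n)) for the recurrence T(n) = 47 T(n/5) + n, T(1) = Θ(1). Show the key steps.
T(n) = Θ(n^(log_5 47))

Master theorem: compare f(n) = n to n^(log_5 47) where log_5 47 ≈ 2.392. Since 1 < log_5 47, we have f(n) = O(n^(log_5 47 − ε)) for some ε > 0 — Case 1. Hence T(n) = Θ(n^(log_5 47)).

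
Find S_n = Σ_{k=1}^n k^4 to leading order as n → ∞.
S_n ~ n^5 / 5

By integral comparison (Euler-Maclaurin), Σ_{k=1}^n k^4 = ∫_0^n x^4 dx + O(n^4) = n^5/5 + O(n^4). (Equivalently, Faulhaber's formula gives the same leading term.)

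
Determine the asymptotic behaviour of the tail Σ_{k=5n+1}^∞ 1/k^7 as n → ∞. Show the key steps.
Σ_{k>5n} 1/k^7 ~ 1/(6 · (5n)^6)

Compare to the integral: ∫_{5n}^∞ x^(−7) dx = [−x^(−6)/6]_{5n}^∞ = 1/((7−1)·(5n)^6). Euler-Maclaurin then gives
  Σ_{k>5n} 1/k^7 = ∫_{5n}^∞ dx/x^7 − 1/(2·(5n)^7) + O(1/(5n)^8).
(Equivalently this is ζ(7) − Σ_{k≤5n} 1/k^7.)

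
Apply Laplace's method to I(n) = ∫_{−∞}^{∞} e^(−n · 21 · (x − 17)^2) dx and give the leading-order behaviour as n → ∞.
I(n) = sqrt(π/(21n))

Here φ(x) = 21 · (x − 17)^2 has its unique minimum at x* = 17 with φ(x*) = 0 and φ''(x*) = 42. Laplace's method gives
  I(n) ~ e^(−n φ(x*)) · sqrt(2π / (n · φ''(x*))) = sqrt(2π / (42n)) = sqrt(π/(21n)).
This is exact: substituting u = (x − 17)·sqrt(21n) gives I(n) = (1/sqrt(21n)) ∫_{−∞}^{∞} e^(−u^2) du = sqrt(π/(21n)).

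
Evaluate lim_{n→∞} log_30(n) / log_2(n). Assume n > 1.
lim = ln(2) / ln(30) = log_30(2)

Change of base: log_30(n) = ln n / ln 30 and log_2(n) = ln n / ln 2. The ratio is (ln n / ln 30) · (ln 2 / ln n) = ln 2 / ln 30, a constant independent of n. So the limit is ln 2 / ln 30 = log_30(2).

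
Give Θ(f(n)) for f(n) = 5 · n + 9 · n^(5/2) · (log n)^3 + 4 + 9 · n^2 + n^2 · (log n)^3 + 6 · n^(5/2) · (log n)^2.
f(n) ∈ Θ(n^(5/2) · (log n)^3)

Compare the terms by growth order. For large n, n^a · (log n)^b dominates n^a' · (log n)^b' iff a > a', or (a = a' and b > b'). Ranking the 6 terms shows the dominant one is 9 · n^(5/2) · (log n)^3. Hence f(n) ∈ Θ(n^(5/2) · (log n)^3).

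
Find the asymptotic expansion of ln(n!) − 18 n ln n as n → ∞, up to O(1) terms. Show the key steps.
ln(n!) − 18 n ln n = −17 n ln n − n + (1/2) ln(2π n) + O(1/n)

Stirling: ln((n)!) = n ln(n) − n + (1/2) ln(2π·n) + O(1/n).
Here n ln(n) = n ln n.
Subtract 18n ln n: leading term is (1 − 18) n ln n = −17 n ln n. The next term is −n. Then the (1/2) ln(2π·n) correction.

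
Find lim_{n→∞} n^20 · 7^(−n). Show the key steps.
lim = 0

Exponentials with base > 1 dominate every fixed polynomial: for any fixed c, n^c / 7^n → 0 as n → ∞ (e.g. by the ratio test, or by writing 7^n = e^(n ln 7) and noting e^(n ln 7) / n^c → ∞). Hence n^20 · 7^(−n) = n^20 / 7^n → 0.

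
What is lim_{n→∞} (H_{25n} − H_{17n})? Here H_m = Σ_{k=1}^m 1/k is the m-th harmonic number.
lim = ln(25/17)

Euler-Maclaurin gives H_m = ln m + γ + 1/(2m) + O(1/m^2). The γ and O(1/m) terms cancel in the difference:
  H_{25n} − H_{17n} = ln(25n) − ln(17n) + O(1/n) = ln(25/17) + O(1/n).
Hence the limit is ln(25/17).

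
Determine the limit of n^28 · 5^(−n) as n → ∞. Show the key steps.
lim = 0

Exponentials with base > 1 dominate every fixed polynomial: for any fixed c, n^c / 5^n → 0 as n → ∞ (e.g. by the ratio test, or by writing 5^n = e^(n ln 5) and noting e^(n ln 5) / n^c → ∞). Hence n^28 · 5^(−n) = n^28 / 5^n → 0.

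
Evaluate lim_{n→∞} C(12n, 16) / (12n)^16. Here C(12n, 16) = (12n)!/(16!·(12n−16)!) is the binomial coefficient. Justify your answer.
lim = 1/16! = 1/20922789888000

With N = 12n → ∞: C(N, 16) / N^16 = [N(N−1)…(N−15)] / (16! · N^16) = (1/16!) · 1 · (1 − 1/(12n)) · … · (1 − 15/(12n)). Each factor → 1 as N → ∞, so the limit is 1/16! = 1/20922789888000.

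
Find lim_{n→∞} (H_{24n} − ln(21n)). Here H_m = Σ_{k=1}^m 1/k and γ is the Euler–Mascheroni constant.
lim = ln(8/7) + γ

By Euler-Maclaurin, H_m = ln m + γ + O(1/m). So
  H_{24n} − ln(21n) = ln(24n) + γ − ln(21n) + O(1/n)
                       = ln(24/21) + γ + O(1/n).
Hence the limit is ln(24/21) + γ (= ln(8/7)).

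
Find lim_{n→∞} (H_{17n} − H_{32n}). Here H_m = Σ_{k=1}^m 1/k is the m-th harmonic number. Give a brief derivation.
lim = ln(17/32)

Euler-Maclaurin gives H_m = ln m + γ + 1/(2m) + O(1/m^2). The γ and O(1/m) terms cancel in the difference:
  H_{17n} − H_{32n} = ln(17n) − ln(32n) + O(1/n) = ln(17/32) + O(1/n).
Hence the limit is ln(17/32).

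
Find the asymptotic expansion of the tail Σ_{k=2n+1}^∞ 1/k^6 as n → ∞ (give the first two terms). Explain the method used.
Σ_{k>2n} 1/k^6 = 1/(5 · (2n)^5) − 1/(2 · (2n)^6) + O(1/(2n)^7)

Compare to the integral: ∫_{2n}^∞ x^(−6) dx = [−x^(−5)/5]_{2n}^∞ = 1/((6−1)·(2n)^5). The Euler-Maclaurin correction adds −f(2n)/2 = −1/(2·(2n)^6). Euler-Maclaurin then gives
  Σ_{k>2n} 1/k^6 = ∫_{2n}^∞ dx/x^6 − 1/(2·(2n)^6) + O(1/(2n)^7).
(Equivalently this is ζ(6) − Σ_{k≤2n} 1/k^6.)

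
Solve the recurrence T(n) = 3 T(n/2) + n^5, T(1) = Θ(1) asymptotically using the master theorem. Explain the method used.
T(n) = Θ(n^5)

log_2 3 ≈ 1.585. f(n) = n^5 dominates n^(log_2 3) since 5 > 1.585, and the regularity condition a·f(n/b) = 3·(n/2)^5 = (3/32)·n^5 ≤ c·f(n) holds with c = 3/32 ≈ 0.0938 < 1. So this is Case 3: T(n) = Θ(f(n)) = Θ(n^5).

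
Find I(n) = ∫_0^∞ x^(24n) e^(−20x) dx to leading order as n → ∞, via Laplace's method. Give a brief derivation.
I(n) ~ (sqrt(2π·24n) / 20) · (24n/(20e))^(24n)

Write the integrand as exp(24n ln x − 20x) and set f(x) = 24n ln x − 20x. Then f'(x) = 24n/x − 20 = 0 at x* = 24n/20, and f''(x*) = −24n/x*^2 = −20^2/(24n). Laplace's method (interior maximum) gives
  I(n) ~ e^(f(x*)) · sqrt(2π / |f''(x*)|)
        = exp(24n ln(24n/20) − 24n) · sqrt(2π · 24n / 20^2)
        = (24n/20)^(24n) e^(−24n) · sqrt(2π·24n) / 20
        = (sqrt(2π·24n) / 20) · (24n/(20e))^(24n).
This matches Γ(24n+1)/20^(24n+1) with Stirling applied to Γ.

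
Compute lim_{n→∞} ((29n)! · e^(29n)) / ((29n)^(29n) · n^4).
lim = 0

Stirling: (29n)! ~ sqrt(2π·29n) · (29n/e)^(29n). Hence
  (29n)! · e^(29n) / (29n)^(29n) ~ sqrt(2π·29n).
Dividing by n^4: sqrt(2π·29n) / n^4 = sqrt(2π·29) · n^((1−8)/2), so the expression behaves like sqrt(2π·29) · n^((1−8)/2) → 0.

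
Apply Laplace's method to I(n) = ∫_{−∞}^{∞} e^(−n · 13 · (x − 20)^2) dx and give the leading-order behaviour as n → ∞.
I(n) = sqrt(π/(13n))

Here φ(x) = 13 · (x − 20)^2 has its unique minimum at x* = 20 with φ(x*) = 0 and φ''(x*) = 26. Laplace's method gives
  I(n) ~ e^(−n φ(x*)) · sqrt(2π / (n · φ''(x*))) = sqrt(2π / (26n)) = sqrt(π/(13n)).
This is exact: substituting u = (x − 20)·sqrt(13n) gives I(n) = (1/sqrt(13n)) ∫_{−∞}^{∞} e^(−u^2) du = sqrt(π/(13n)).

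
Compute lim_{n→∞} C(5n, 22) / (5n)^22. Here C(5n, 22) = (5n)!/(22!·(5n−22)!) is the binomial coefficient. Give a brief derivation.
lim = 1/22! = 1/1124000727777607680000

With N = 5n → ∞: C(N, 22) / N^22 = [N(N−1)…(N−21)] / (22! · N^22) = (1/22!) · 1 · (1 − 1/(5n)) · … · (1 − 21/(5n)). Each factor → 1 as N → ∞, so the limit is 1/22! = 1/1124000727777607680000.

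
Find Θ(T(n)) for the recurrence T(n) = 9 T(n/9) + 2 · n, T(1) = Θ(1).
T(n) = Θ(n log n)

log_9 9 = 1, and f(n) = 2 · n = Θ(n^(log_9 9)). This is Case 2 of the master theorem: T(n) = Θ(f(n) · log n) = Θ(n log n).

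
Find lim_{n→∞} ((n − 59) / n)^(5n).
lim = e^(−295)

Rewrite as (1 − 59/n)^(5n). By the standard limit (1 + x/n)^n → e^x, we have (1 − 59/n)^n → e^(−59), and raising to the 5th power gives e^(−295).
More precisely, ln[(1 − 59/n)^(5n)] = 5n · ln(1 − 59/n) = 5n · (-59/n + O(1/n^2)) = -295 + O(1/n) → -295.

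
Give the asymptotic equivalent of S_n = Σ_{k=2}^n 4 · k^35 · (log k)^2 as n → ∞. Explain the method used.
S_n ~ n^36 · (log n)^2 / 9

By integral comparison, S_n = ∫_1^n 4 · x^35 · (log x)^2 dx + O(n^35 · (log n)^2). For the integral, the leading term of ∫_1^n x^35 (log x)^2 dx is n^36/36 · (log n)^2 (by repeated integration by parts; each step lowers the log-exponent and produces a relatively O(1/log n) correction). Hence S_n ~ n^36 · (log n)^2 / 9.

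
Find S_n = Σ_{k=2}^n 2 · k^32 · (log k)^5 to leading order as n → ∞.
S_n ~ 2 · n^33 · (log n)^5 / 33

By integral comparison, S_n = ∫_1^n 2 · x^32 · (log x)^5 dx + O(n^32 · (log n)^5). For the integral, the leading term of ∫_1^n x^32 (log x)^5 dx is n^33/33 · (log n)^5 (by repeated integration by parts; each step lowers the log-exponent and produces a relatively O(1/log n) correction). Hence S_n ~ 2 · n^33 · (log n)^5 / 33.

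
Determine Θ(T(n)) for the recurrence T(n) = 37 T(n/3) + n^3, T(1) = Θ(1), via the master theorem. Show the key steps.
T(n) = Θ(n^(log_3 37))

Master theorem: compare f(n) = n^3 to n^(log_3 37) where log_3 37 ≈ 3.287. Since 3 < log_3 37, we have f(n) = O(n^(log_3 37 − ε)) for some ε > 0 — Case 1. Hence T(n) = Θ(n^(log_3 37)).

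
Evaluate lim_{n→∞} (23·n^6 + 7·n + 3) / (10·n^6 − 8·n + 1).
lim = 23/10

For large n the leading n^6 terms dominate both numerator and denominator. Dividing top and bottom by n^6, every other term tends to 0, leaving 23/10.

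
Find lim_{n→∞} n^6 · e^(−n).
lim = 0

Exponentials with base > 1 dominate every fixed polynomial: for any fixed c, n^c / e^n → 0 as n → ∞ (e.g. by the ratio test, or since e^n grows faster than any power of n). Hence n^6 · e^(−n) = n^6 / e^n → 0.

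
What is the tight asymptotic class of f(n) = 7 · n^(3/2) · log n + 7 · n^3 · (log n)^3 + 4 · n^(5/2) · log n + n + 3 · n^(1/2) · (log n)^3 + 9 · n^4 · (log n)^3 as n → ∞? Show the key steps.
f(n) ∈ Θ(n^4 · (log n)^3)

Compare the terms by growth order. For large n, n^a · (log n)^b dominates n^a' · (log n)^b' iff a > a', or (a = a' and b > b'). Ranking the 6 terms shows the dominant one is 9 · n^4 · (log n)^3. Hence f(n) ∈ Θ(n^4 · (log n)^3).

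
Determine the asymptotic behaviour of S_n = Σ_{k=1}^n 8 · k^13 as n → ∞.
S_n ~ 4 · n^14 / 7

By integral comparison (Euler-Maclaurin), Σ_{k=1}^n 8 · k^13 = 8 · ∫_0^n x^13 dx + O(n^13) = 8 · n^14/14 = 4 · n^14 / 7 + O(n^13). (Equivalently, Faulhaber's formula gives the same leading term.)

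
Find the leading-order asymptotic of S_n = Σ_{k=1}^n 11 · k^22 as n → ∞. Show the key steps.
S_n ~ 11 · n^23 / 23

By integral comparison (Euler-Maclaurin), Σ_{k=1}^n 11 · k^22 = 11 · ∫_0^n x^22 dx + O(n^22) = 11 · n^23/23 + O(n^22). (Equivalently, Faulhaber's formula gives the same leading term.)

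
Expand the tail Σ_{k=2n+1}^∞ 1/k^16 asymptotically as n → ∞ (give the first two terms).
Σ_{k>2n} 1/k^16 = 1/(15 · (2n)^15) − 1/(2 · (2n)^16) + O(1/(2n)^17)

Compare to the integral: ∫_{2n}^∞ x^(−16) dx = [−x^(−15)/15]_{2n}^∞ = 1/((16−1)·(2n)^15). The Euler-Maclaurin correction adds −f(2n)/2 = −1/(2·(2n)^16). Euler-Maclaurin then gives
  Σ_{k>2n} 1/k^16 = ∫_{2n}^∞ dx/x^16 − 1/(2·(2n)^16) + O(1/(2n)^17).
(Equivalently this is ζ(16) − Σ_{k≤2n} 1/k^16.)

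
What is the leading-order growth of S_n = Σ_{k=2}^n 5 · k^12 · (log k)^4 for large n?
S_n ~ 5 · n^13 · (log n)^4 / 13

By integral comparison, S_n = ∫_1^n 5 · x^12 · (log x)^4 dx + O(n^12 · (log n)^4). For the integral, the leading term of ∫_1^n x^12 (log x)^4 dx is n^13/13 · (log n)^4 (by repeated integration by parts; each step lowers the log-exponent and produces a relatively O(1/log n) correction). Hence S_n ~ 5 · n^13 · (log n)^4 / 13.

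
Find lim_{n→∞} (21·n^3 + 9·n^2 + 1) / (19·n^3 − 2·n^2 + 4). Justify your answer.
lim = 21/19

For large n the leading n^3 terms dominate both numerator and denominator. Dividing top and bottom by n^3, every other term tends to 0, leaving 21/19.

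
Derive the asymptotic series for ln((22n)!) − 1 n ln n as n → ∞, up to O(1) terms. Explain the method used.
ln((22n)!) − 1 n ln n = 21 n ln n + 22(ln 22 − 1) n + (1/2) ln(2π·22n) + O(1/n)

Stirling: ln((22n)!) = 22n ln(22n) − 22n + (1/2) ln(2π·22n) + O(1/n).
Expand 22n ln(22n) = 22n (ln n + ln 22) = 22n ln n + 22n ln 22.
Subtract 1n ln n: leading term is (22 − 1) n ln n = 21 n ln n. The next term is 22n ln 22 − 22n = 22(ln 22 − 1) n. Then the (1/2) ln(2π·22n) correction.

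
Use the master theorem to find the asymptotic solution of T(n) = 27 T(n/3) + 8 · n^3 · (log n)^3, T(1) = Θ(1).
T(n) = Θ(n^3 · (log n)^4)

Here log_3 27 = 3 and f(n) = 8 · n^3 · (log n)^3 = Θ(n^(log_3 27) · (log n)^3). This is the extended Case 2 of the master theorem (f matches the critical exponent up to log factors), giving T(n) = Θ(n^(log_3 27) · (log n)^(3+1)) = Θ(n^3 · (log n)^4).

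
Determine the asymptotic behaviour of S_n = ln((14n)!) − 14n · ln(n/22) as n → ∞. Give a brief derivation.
S_n ~ 14n · (ln 308 − 1) + O(ln n)

Stirling: ln((14n)!) = 14n ln(14n) − 14n + O(ln n).
  S_n = 14n ln(14n) − 14n − 14n ln(n/22) + O(ln n)
      = 14n ln(14n) − 14n ln n + 14n ln 22 − 14n + O(ln n)
      = 14n ln 14 + 14n ln 22 − 14n + O(ln n)
      = 14n (ln 308 − 1) + O(ln n).
Numerically ln(308) − 1 ≈ 4.7301.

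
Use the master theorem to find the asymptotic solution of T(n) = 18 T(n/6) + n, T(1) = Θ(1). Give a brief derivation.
T(n) = Θ(n^(log_6 18))

Master theorem: compare f(n) = n to n^(log_6 18) where log_6 18 ≈ 1.613. Since 1 < log_6 18, we have f(n) = O(n^(log_6 18 − ε)) for some ε > 0 — Case 1. Hence T(n) = Θ(n^(log_6 18)).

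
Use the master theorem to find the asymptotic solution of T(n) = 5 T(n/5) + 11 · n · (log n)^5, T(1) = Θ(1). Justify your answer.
T(n) = Θ(n · (log n)^6)

Here log_5 5 = 1 and f(n) = 11 · n · (log n)^5 = Θ(n^(log_5 5) · (log n)^5). This is the extended Case 2 of the master theorem (f matches the critical exponent up to log factors), giving T(n) = Θ(n^(log_5 5) · (log n)^(5+1)) = Θ(n · (log n)^6).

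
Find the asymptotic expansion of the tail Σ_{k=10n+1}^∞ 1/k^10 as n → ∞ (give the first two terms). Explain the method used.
Σ_{k>10n} 1/k^10 = 1/(9 · (10n)^9) − 1/(2 · (10n)^10) + O(1/(10n)^11)

Compare to the integral: ∫_{10n}^∞ x^(−10) dx = [−x^(−9)/9]_{10n}^∞ = 1/((10−1)·(10n)^9). The Euler-Maclaurin correction adds −f(10n)/2 = −1/(2·(10n)^10). Euler-Maclaurin then gives
  Σ_{k>10n} 1/k^10 = ∫_{10n}^∞ dx/x^10 − 1/(2·(10n)^10) + O(1/(10n)^11).
(Equivalently this is ζ(10) − Σ_{k≤10n} 1/k^10.)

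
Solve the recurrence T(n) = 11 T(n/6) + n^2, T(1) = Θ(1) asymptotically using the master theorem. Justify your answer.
T(n) = Θ(n^2)

log_6 11 ≈ 1.338. f(n) = n^2 dominates n^(log_6 11) since 2 > 1.338, and the regularity condition a·f(n/b) = 11·(n/6)^2 = (11/36)·n^2 ≤ c·f(n) holds with c = 11/36 ≈ 0.306 < 1. So this is Case 3: T(n) = Θ(f(n)) = Θ(n^2).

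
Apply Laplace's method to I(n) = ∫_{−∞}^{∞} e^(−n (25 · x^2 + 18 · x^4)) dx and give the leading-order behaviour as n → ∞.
I(n) ~ sqrt(π/(25n))

φ(x) = 25 · x^2 + 18 · x^4 has its unique global minimum at x* = 0 (since φ'(x) = 50x + 72x^3 = 0 only at x = 0 for real x with both coefficients positive, and φ → ∞ as |x| → ∞). At x* = 0, φ(0) = 0 and φ''(0) = 50. Laplace's method then gives
  I(n) ~ sqrt(2π / (n · φ''(0))) · e^(−n φ(0)) = sqrt(2π / (50n)) = sqrt(π/(25n)).
The 18 · x^4 term contributes only at subleading order (an O(1/n) relative correction).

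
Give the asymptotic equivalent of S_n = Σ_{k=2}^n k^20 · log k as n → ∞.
S_n ~ n^21 log n / 21 − n^21 / 441

By integral comparison, S_n = ∫_1^n x^20 · log x dx + O(n^20 · log n). For the integral, ∫ x^20 log x dx = n^21 log n / 21 − n^21/441 (integration by parts). Hence S_n ~ n^21 log n / 21 − n^21 / 441.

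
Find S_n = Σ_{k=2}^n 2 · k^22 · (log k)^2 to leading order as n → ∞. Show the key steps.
S_n ~ 2 · n^23 · (log n)^2 / 23

By integral comparison, S_n = ∫_1^n 2 · x^22 · (log x)^2 dx + O(n^22 · (log n)^2). For the integral, the leading term of ∫_1^n x^22 (log x)^2 dx is n^23/23 · (log n)^2 (by repeated integration by parts; each step lowers the log-exponent and produces a relatively O(1/log n) correction). Hence S_n ~ 2 · n^23 · (log n)^2 / 23.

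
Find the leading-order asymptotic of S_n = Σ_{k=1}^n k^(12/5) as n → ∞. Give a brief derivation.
S_n ~ (5/17) · n^(17/5)

Integral comparison: Σ_{k=1}^n k^(12/5) = ∫_0^n x^(12/5) dx + O(n^(12/5)). The integral is n^(1 + 12/5) / (1 + 12/5) = n^((12+5)/5) / ((12+5)/5) = (5/17) · n^(17/5).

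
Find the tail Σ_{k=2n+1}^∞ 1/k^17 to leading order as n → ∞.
Σ_{k>2n} 1/k^17 ~ 1/(16 · (2n)^16)

Compare to the integral: ∫_{2n}^∞ x^(−17) dx = [−x^(−16)/16]_{2n}^∞ = 1/((17−1)·(2n)^16). Euler-Maclaurin then gives
  Σ_{k>2n} 1/k^17 = ∫_{2n}^∞ dx/x^17 − 1/(2·(2n)^17) + O(1/(2n)^18).
(Equivalently this is ζ(17) − Σ_{k≤2n} 1/k^17.)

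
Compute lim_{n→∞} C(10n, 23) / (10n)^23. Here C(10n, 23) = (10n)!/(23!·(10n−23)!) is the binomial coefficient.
lim = 1/23! = 1/25852016738884976640000

With N = 10n → ∞: C(N, 23) / N^23 = [N(N−1)…(N−22)] / (23! · N^23) = (1/23!) · 1 · (1 − 1/(10n)) · … · (1 − 22/(10n)). Each factor → 1 as N → ∞, so the limit is 1/23! = 1/25852016738884976640000.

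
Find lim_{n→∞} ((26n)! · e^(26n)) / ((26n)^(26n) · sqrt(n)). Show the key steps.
lim = sqrt(2π·26)

Stirling: (26n)! ~ sqrt(2π·26n) · (26n/e)^(26n). Hence
  (26n)! · e^(26n) / (26n)^(26n) ~ sqrt(2π·26n).
Dividing by sqrt(n): sqrt(2π·26n) / sqrt(n) = sqrt(2π·26) · n^((1−1)/2), so the limit is sqrt(2π·26).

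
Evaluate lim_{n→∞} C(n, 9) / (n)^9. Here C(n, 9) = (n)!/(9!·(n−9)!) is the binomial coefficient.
lim = 1/9! = 1/362880

With N = n → ∞: C(N, 9) / N^9 = [N(N−1)…(N−8)] / (9! · N^9) = (1/9!) · 1 · (1 − 1/n) · … · (1 − 8/n). Each factor → 1 as N → ∞, so the limit is 1/9! = 1/362880.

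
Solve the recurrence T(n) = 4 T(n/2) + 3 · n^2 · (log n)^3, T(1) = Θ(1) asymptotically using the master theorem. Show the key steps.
T(n) = Θ(n^2 · (log n)^4)

Here log_2 4 = 2 and f(n) = 3 · n^2 · (log n)^3 = Θ(n^(log_2 4) · (log n)^3). This is the extended Case 2 of the master theorem (f matches the critical exponent up to log factors), giving T(n) = Θ(n^(log_2 4) · (log n)^(3+1)) = Θ(n^2 · (log n)^4).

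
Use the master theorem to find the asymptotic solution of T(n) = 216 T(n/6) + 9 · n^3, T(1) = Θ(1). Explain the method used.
T(n) = Θ(n^3 log n)

log_6 216 = 3, and f(n) = 9 · n^3 = Θ(n^(log_6 216)). This is Case 2 of the master theorem: T(n) = Θ(f(n) · log n) = Θ(n^3 log n).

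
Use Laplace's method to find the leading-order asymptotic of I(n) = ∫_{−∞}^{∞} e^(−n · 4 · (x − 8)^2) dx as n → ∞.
I(n) = sqrt(π/(4n))

Here φ(x) = 4 · (x − 8)^2 has its unique minimum at x* = 8 with φ(x*) = 0 and φ''(x*) = 8. Laplace's method gives
  I(n) ~ e^(−n φ(x*)) · sqrt(2π / (n · φ''(x*))) = sqrt(2π / (8n)) = sqrt(π/(4n)).
This is exact: substituting u = (x − 8)·sqrt(4n) gives I(n) = (1/sqrt(4n)) ∫_{−∞}^{∞} e^(−u^2) du = sqrt(π/(4n)).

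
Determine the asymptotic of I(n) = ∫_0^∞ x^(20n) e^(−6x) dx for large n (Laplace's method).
I(n) ~ (sqrt(2π·20n) / 6) · (20n/(6e))^(20n)

Write the integrand as exp(20n ln x − 6x) and set f(x) = 20n ln x − 6x. Then f'(x) = 20n/x − 6 = 0 at x* = 20n/6, and f''(x*) = −20n/x*^2 = −6^2/(20n). Laplace's method (interior maximum) gives
  I(n) ~ e^(f(x*)) · sqrt(2π / |f''(x*)|)
        = exp(20n ln(20n/6) − 20n) · sqrt(2π · 20n / 6^2)
        = (20n/6)^(20n) e^(−20n) · sqrt(2π·20n) / 6
        = (sqrt(2π·20n) / 6) · (20n/(6e))^(20n).
This matches Γ(20n+1)/6^(20n+1) with Stirling applied to Γ.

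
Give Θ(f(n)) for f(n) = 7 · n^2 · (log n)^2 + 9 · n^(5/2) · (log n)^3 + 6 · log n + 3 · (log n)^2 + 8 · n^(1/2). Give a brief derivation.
f(n) ∈ Θ(n^(5/2) · (log n)^3)

Compare the terms by growth order. For large n, n^a · (log n)^b dominates n^a' · (log n)^b' iff a > a', or (a = a' and b > b'). Ranking the 5 terms shows the dominant one is 9 · n^(5/2) · (log n)^3. Hence f(n) ∈ Θ(n^(5/2) · (log n)^3).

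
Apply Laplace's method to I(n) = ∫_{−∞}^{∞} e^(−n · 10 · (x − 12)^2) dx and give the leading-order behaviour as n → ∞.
I(n) = sqrt(π/(10n))

Here φ(x) = 10 · (x − 12)^2 has its unique minimum at x* = 12 with φ(x*) = 0 and φ''(x*) = 20. Laplace's method gives
  I(n) ~ e^(−n φ(x*)) · sqrt(2π / (n · φ''(x*))) = sqrt(2π / (20n)) = sqrt(π/(10n)).
This is exact: substituting u = (x − 12)·sqrt(10n) gives I(n) = (1/sqrt(10n)) ∫_{−∞}^{∞} e^(−u^2) du = sqrt(π/(10n)).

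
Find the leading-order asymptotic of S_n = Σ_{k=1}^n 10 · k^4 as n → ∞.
S_n ~ 2 · n^5

By integral comparison (Euler-Maclaurin), Σ_{k=1}^n 10 · k^4 = 10 · ∫_0^n x^4 dx + O(n^4) = 10 · n^5/5 = 2 · n^5 + O(n^4). (Equivalently, Faulhaber's formula gives the same leading term.)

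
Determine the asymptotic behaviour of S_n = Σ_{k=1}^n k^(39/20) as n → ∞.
S_n ~ (20/59) · n^(59/20)

Integral comparison: Σ_{k=1}^n k^(39/20) = ∫_0^n x^(39/20) dx + O(n^(39/20)). The integral is n^(1 + 39/20) / (1 + 39/20) = n^((39+20)/20) / ((39+20)/20) = (20/59) · n^(59/20).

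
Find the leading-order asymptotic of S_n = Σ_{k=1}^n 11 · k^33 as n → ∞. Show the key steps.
S_n ~ 11 · n^34 / 34

By integral comparison (Euler-Maclaurin), Σ_{k=1}^n 11 · k^33 = 11 · ∫_0^n x^33 dx + O(n^33) = 11 · n^34/34 + O(n^33). (Equivalently, Faulhaber's formula gives the same leading term.)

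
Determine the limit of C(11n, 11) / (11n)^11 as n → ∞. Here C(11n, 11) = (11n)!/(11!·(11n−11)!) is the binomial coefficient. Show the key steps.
lim = 1/11! = 1/39916800

With N = 11n → ∞: C(N, 11) / N^11 = [N(N−1)…(N−10)] / (11! · N^11) = (1/11!) · 1 · (1 − 1/(11n)) · … · (1 − 10/(11n)). Each factor → 1 as N → ∞, so the limit is 1/11! = 1/39916800.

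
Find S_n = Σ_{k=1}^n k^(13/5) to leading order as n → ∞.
S_n ~ (5/18) · n^(18/5)

Integral comparison: Σ_{k=1}^n k^(13/5) = ∫_0^n x^(13/5) dx + O(n^(13/5)). The integral is n^(1 + 13/5) / (1 + 13/5) = n^((13+5)/5) / ((13+5)/5) = (5/18) · n^(18/5).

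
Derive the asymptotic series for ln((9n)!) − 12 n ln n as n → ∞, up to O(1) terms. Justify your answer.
ln((9n)!) − 12 n ln n = −3 n ln n + 9(ln 9 − 1) n + (1/2) ln(2π·9n) + O(1/n)

Stirling: ln((9n)!) = 9n ln(9n) − 9n + (1/2) ln(2π·9n) + O(1/n).
Expand 9n ln(9n) = 9n (ln n + ln 9) = 9n ln n + 9n ln 9.
Subtract 12n ln n: leading term is (9 − 12) n ln n = −3 n ln n. The next term is 9n ln 9 − 9n = 9(ln 9 − 1) n. Then the (1/2) ln(2π·9n) correction.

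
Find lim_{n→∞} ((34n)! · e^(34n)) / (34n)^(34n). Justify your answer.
lim = ∞

Stirling: (34n)! ~ sqrt(2π·34n) · (34n/e)^(34n). Hence
  (34n)! · e^(34n) / (34n)^(34n) ~ sqrt(2π·34n) = sqrt(2π·34) · sqrt(n) → ∞.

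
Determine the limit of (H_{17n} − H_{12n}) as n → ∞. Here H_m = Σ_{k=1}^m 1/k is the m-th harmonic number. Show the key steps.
lim = ln(17/12)

Euler-Maclaurin gives H_m = ln m + γ + 1/(2m) + O(1/m^2). The γ and O(1/m) terms cancel in the difference:
  H_{17n} − H_{12n} = ln(17n) − ln(12n) + O(1/n) = ln(17/12) + O(1/n).
Hence the limit is ln(17/12).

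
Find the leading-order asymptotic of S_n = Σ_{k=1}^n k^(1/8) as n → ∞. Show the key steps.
S_n ~ (8/9) · n^(9/8)

Integral comparison: Σ_{k=1}^n k^(1/8) = ∫_0^n x^(1/8) dx + O(n^(1/8)). The integral is n^(1 + 1/8) / (1 + 1/8) = n^((1+8)/8) / ((1+8)/8) = (8/9) · n^(9/8).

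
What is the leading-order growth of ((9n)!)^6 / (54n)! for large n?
((9n)!)^6/(54n)! ~ ((2π·9n)^(5/2) / sqrt(6)) · 6^(−6·9n)  →  0

Write N = 9n. Stirling: N! ~ sqrt(2π N)(N/e)^N and (6N)! ~ sqrt(2π·6N)·(6N/e)^(6N).
  (N!)^6/(6N)! ~ (2π N)^(6/2) (N/e)^(6N) / [sqrt(2π·6N) (6N/e)^(6N)]
     = (2π N)^(6/2) / sqrt(2π·6N) · (N/(6N))^(6N)
     = (2π N)^((6−1)/2) / sqrt(6) · 6^(−6N).
Since 6^6 > 1, the factor 6^(−6N) decays exponentially, so the ratio → 0. Substituting N = 9n gives the stated form.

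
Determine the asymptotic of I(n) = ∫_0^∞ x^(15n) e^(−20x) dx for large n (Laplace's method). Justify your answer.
I(n) ~ (sqrt(2π·15n) / 20) · (15n/(20e))^(15n)

Write the integrand as exp(15n ln x − 20x) and set f(x) = 15n ln x − 20x. Then f'(x) = 15n/x − 20 = 0 at x* = 15n/20, and f''(x*) = −15n/x*^2 = −20^2/(15n). Laplace's method (interior maximum) gives
  I(n) ~ e^(f(x*)) · sqrt(2π / |f''(x*)|)
        = exp(15n ln(15n/20) − 15n) · sqrt(2π · 15n / 20^2)
        = (15n/20)^(15n) e^(−15n) · sqrt(2π·15n) / 20
        = (sqrt(2π·15n) / 20) · (15n/(20e))^(15n).
This matches Γ(15n+1)/20^(15n+1) with Stirling applied to Γ.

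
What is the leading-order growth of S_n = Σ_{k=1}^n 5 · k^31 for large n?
S_n ~ 5 · n^32 / 32

By integral comparison (Euler-Maclaurin), Σ_{k=1}^n 5 · k^31 = 5 · ∫_0^n x^31 dx + O(n^31) = 5 · n^32/32 + O(n^31). (Equivalently, Faulhaber's formula gives the same leading term.)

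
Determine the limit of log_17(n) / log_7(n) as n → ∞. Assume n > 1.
lim = ln(7) / ln(17) = log_17(7)

Change of base: log_17(n) = ln n / ln 17 and log_7(n) = ln n / ln 7. The ratio is (ln n / ln 17) · (ln 7 / ln n) = ln 7 / ln 17, a constant independent of n. So the limit is ln 7 / ln 17 = log_17(7).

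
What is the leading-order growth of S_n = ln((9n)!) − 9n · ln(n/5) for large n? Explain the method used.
S_n ~ 9n · (ln 45 − 1) + O(ln n)

Stirling: ln((9n)!) = 9n ln(9n) − 9n + O(ln n).
  S_n = 9n ln(9n) − 9n − 9n ln(n/5) + O(ln n)
      = 9n ln(9n) − 9n ln n + 9n ln 5 − 9n + O(ln n)
      = 9n ln 9 + 9n ln 5 − 9n + O(ln n)
      = 9n (ln 45 − 1) + O(ln n).
Numerically ln(45) − 1 ≈ 2.8067.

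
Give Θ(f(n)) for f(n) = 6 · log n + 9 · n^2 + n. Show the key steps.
f(n) ∈ Θ(n^2)

Compare the terms by growth order. For large n, n^a · (log n)^b dominates n^a' · (log n)^b' iff a > a', or (a = a' and b > b'). Ranking the 3 terms shows the dominant one is 9 · n^2. Hence f(n) ∈ Θ(n^2).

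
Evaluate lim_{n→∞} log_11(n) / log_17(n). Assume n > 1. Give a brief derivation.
lim = ln(17) / ln(11) = log_11(17)

Change of base: log_11(n) = ln n / ln 11 and log_17(n) = ln n / ln 17. The ratio is (ln n / ln 11) · (ln 17 / ln n) = ln 17 / ln 11, a constant independent of n. So the limit is ln 17 / ln 11 = log_11(17).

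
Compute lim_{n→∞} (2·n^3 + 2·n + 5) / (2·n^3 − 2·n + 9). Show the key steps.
lim = 2/2 = 1

For large n the leading n^3 terms dominate both numerator and denominator. Dividing top and bottom by n^3, every other term tends to 0, leaving 2/2 = 1.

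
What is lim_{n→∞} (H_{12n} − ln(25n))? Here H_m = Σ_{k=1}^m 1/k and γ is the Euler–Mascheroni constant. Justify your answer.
lim = ln(12/25) + γ

By Euler-Maclaurin, H_m = ln m + γ + O(1/m). So
  H_{12n} − ln(25n) = ln(12n) + γ − ln(25n) + O(1/n)
                       = ln(12/25) + γ + O(1/n).
Hence the limit is ln(12/25) + γ.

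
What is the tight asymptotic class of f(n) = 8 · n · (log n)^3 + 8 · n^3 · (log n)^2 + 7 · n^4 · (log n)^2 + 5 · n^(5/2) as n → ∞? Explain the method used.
f(n) ∈ Θ(n^4 · (log n)^2)

Compare the terms by growth order. For large n, n^a · (log n)^b dominates n^a' · (log n)^b' iff a > a', or (a = a' and b > b'). Ranking the 4 terms shows the dominant one is 7 · n^4 · (log n)^2. Hence f(n) ∈ Θ(n^4 · (log n)^2).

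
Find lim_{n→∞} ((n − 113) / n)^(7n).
lim = e^(−791)

Rewrite as (1 − 113/n)^(7n). By the standard limit (1 + x/n)^n → e^x, we have (1 − 113/n)^n → e^(−113), and raising to the 7th power gives e^(−791).
More precisely, ln[(1 − 113/n)^(7n)] = 7n · ln(1 − 113/n) = 7n · (-113/n + O(1/n^2)) = -791 + O(1/n) → -791.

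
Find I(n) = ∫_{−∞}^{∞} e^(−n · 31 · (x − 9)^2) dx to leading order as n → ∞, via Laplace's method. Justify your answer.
I(n) = sqrt(π/(31n))

Here φ(x) = 31 · (x − 9)^2 has its unique minimum at x* = 9 with φ(x*) = 0 and φ''(x*) = 62. Laplace's method gives
  I(n) ~ e^(−n φ(x*)) · sqrt(2π / (n · φ''(x*))) = sqrt(2π / (62n)) = sqrt(π/(31n)).
This is exact: substituting u = (x − 9)·sqrt(31n) gives I(n) = (1/sqrt(31n)) ∫_{−∞}^{∞} e^(−u^2) du = sqrt(π/(31n)).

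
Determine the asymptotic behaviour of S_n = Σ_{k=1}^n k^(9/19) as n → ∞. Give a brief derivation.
S_n ~ (19/28) · n^(28/19)

Integral comparison: Σ_{k=1}^n k^(9/19) = ∫_0^n x^(9/19) dx + O(n^(9/19)). The integral is n^(1 + 9/19) / (1 + 9/19) = n^((9+19)/19) / ((9+19)/19) = (19/28) · n^(28/19).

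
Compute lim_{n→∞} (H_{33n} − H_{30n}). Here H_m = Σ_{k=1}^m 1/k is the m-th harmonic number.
lim = ln(33/30) = ln(11/10)

Euler-Maclaurin gives H_m = ln m + γ + 1/(2m) + O(1/m^2). The γ and O(1/m) terms cancel in the difference:
  H_{33n} − H_{30n} = ln(33n) − ln(30n) + O(1/n) = ln(33/30) + O(1/n).
Hence the limit is ln(33/30) = ln(11/10).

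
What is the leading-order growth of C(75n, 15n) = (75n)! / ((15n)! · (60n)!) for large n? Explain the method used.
C(75n, 15n) ~ (3125/256)^(15n) · sqrt(5/(8π·15n))

Write N = 15n. Apply Stirling to each factorial:
  (5N)! ~ sqrt(2π·5N) · (5N/e)^(5N),
  N! ~ sqrt(2π N) · (N/e)^N,
  (4N)! ~ sqrt(2π·4N) · (4N/e)^(4N).
The exponential factors combine to (5N)^(5N) / (N^N · (4N)^(4N)) = 5^(5N)/4^(4N) = (5^5/4^4)^N = (3125/256)^N.
The square-root prefactors combine to sqrt(2π·5N) / (sqrt(2π N)·sqrt(2π·4N)) = sqrt(5 / (2π·4·N)) = sqrt(5/(8π·15n)).
Substituting N = 15n: C(75n, 15n) ~ (3125/256)^(15n) · sqrt(5/(8π·15n)).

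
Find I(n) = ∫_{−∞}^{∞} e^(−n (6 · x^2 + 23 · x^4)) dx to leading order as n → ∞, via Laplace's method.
I(n) ~ sqrt(π/(6n))

φ(x) = 6 · x^2 + 23 · x^4 has its unique global minimum at x* = 0 (since φ'(x) = 12x + 92x^3 = 0 only at x = 0 for real x with both coefficients positive, and φ → ∞ as |x| → ∞). At x* = 0, φ(0) = 0 and φ''(0) = 12. Laplace's method then gives
  I(n) ~ sqrt(2π / (n · φ''(0))) · e^(−n φ(0)) = sqrt(2π / (12n)) = sqrt(π/(6n)).
The 23 · x^4 term contributes only at subleading order (an O(1/n) relative correction).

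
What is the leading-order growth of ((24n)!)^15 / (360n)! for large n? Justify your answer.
((24n)!)^15/(360n)! ~ ((2π·24n)^(14/2) / sqrt(15)) · 15^(−15·24n)  →  0

Write N = 24n. Stirling: N! ~ sqrt(2π N)(N/e)^N and (15N)! ~ sqrt(2π·15N)·(15N/e)^(15N).
  (N!)^15/(15N)! ~ (2π N)^(15/2) (N/e)^(15N) / [sqrt(2π·15N) (15N/e)^(15N)]
     = (2π N)^(15/2) / sqrt(2π·15N) · (N/(15N))^(15N)
     = (2π N)^((15−1)/2) / sqrt(15) · 15^(−15N).
Since 15^15 > 1, the factor 15^(−15N) decays exponentially, so the ratio → 0. Substituting N = 24n gives the stated form.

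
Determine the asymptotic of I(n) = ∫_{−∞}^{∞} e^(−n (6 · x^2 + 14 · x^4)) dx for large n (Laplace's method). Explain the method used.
I(n) ~ sqrt(π/(6n))

φ(x) = 6 · x^2 + 14 · x^4 has its unique global minimum at x* = 0 (since φ'(x) = 12x + 56x^3 = 0 only at x = 0 for real x with both coefficients positive, and φ → ∞ as |x| → ∞). At x* = 0, φ(0) = 0 and φ''(0) = 12. Laplace's method then gives
  I(n) ~ sqrt(2π / (n · φ''(0))) · e^(−n φ(0)) = sqrt(2π / (12n)) = sqrt(π/(6n)).
The 14 · x^4 term contributes only at subleading order (an O(1/n) relative correction).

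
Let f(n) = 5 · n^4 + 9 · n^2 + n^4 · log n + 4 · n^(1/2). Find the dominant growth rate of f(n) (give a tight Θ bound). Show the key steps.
f(n) ∈ Θ(n^4 · log n)

Compare the terms by growth order. For large n, n^a · (log n)^b dominates n^a' · (log n)^b' iff a > a', or (a = a' and b > b'). Ranking the 4 terms shows the dominant one is n^4 · log n. Hence f(n) ∈ Θ(n^4 · log n).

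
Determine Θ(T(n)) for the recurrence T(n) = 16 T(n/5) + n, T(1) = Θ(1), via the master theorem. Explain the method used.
T(n) = Θ(n^(log_5 16))

Master theorem: compare f(n) = n to n^(log_5 16) where log_5 16 ≈ 1.723. Since 1 < log_5 16, we have f(n) = O(n^(log_5 16 − ε)) for some ε > 0 — Case 1. Hence T(n) = Θ(n^(log_5 16)).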